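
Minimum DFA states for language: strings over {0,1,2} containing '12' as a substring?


KMP-style automaton: 2 progress states + 1 absorbing accept = 3
Minimal DFA: 3 states


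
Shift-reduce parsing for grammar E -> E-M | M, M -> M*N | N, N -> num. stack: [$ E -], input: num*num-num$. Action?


no handle ('E-' is not any RHS); shift 'num'
Action: shift


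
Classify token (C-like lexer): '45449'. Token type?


Pattern: digits only
Type: INTEGER_LITERAL


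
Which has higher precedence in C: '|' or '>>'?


'>>' is shift (level 8); '|' is bitwise OR (level 3)
Higher level binds tighter
'>>' has higher precedence than '|'


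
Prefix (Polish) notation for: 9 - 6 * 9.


'*' binds tighter: tree is (- 9 (* 6 9))
Prefix: - 9 * 6 9


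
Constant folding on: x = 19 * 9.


19 * 9 = 171 at compile time
Optimized: x = 171


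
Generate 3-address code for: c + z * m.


Break into single-operator statements:
t1 = z * m
t2 = c + t1


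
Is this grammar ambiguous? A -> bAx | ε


balanced b^n…x^n: each string has a unique parse
Unambiguous


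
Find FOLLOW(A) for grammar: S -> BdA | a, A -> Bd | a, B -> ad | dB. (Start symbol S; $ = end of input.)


$ ∈ FOLLOW(S). For each A -> αBβ: add FIRST(β)\{ε} to FOLLOW(B); if β nullable, add FOLLOW(A).
FOLLOW(A) = {$}


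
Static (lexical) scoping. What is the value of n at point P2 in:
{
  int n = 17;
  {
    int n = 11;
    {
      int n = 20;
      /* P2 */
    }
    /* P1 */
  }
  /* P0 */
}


n declared in the same block as P2
n = 20


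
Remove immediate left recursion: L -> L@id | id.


Left-recursive alternatives: L@id; non-recursive: id
Introduce L': L -> idL', L' -> @idL' | ε


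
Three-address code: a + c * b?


Break into single-operator statements:
t1 = c * b
t2 = a + t1


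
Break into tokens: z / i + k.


Scan left to right, longest-match per lexeme
Tokens: ID(z), OP(/), ID(i), OP(+), ID(k)


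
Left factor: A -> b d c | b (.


Common prefix: 'b'
Factored: A -> b A', A' -> d c | (


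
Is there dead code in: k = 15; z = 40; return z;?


k is assigned but never read
Dead: 'k = 15'


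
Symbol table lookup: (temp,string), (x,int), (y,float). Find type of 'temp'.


Lookup 'temp' → type string


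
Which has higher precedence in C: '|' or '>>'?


'>>' is shift (level 8); '|' is bitwise OR (level 3)
Higher level binds tighter
'>>' has higher precedence than '|'


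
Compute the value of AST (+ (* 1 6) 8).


Evaluate inner: (* 1 6) = 6
Evaluate root: (+ 6 8) = 14
Result: 14


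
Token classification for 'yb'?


Pattern: letter/underscore followed by alphanumerics, not a keyword
Type: IDENTIFIER


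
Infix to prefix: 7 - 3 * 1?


'*' binds tighter: tree is (- 7 (* 3 1))
Prefix: - 7 * 3 1


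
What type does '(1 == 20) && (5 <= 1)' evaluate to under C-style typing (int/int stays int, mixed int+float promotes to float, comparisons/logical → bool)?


Operand types: bool && bool
Rule: logical operators take bool operands and yield bool
Result type: bool


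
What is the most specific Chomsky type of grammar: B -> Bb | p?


Left-linear: every RHS is a terminal or one nonterminal followed by a terminal
Classification: Type 3 (Regular)


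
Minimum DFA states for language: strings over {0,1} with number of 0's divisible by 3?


Track (count of 0) mod 3: states 0..2, accept at 0
Minimal DFA: 3 states


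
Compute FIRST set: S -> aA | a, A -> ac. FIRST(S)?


Per alternative of S: FIRST(aA) = {a}; FIRST(a) = {a}
FIRST(S) = {a}


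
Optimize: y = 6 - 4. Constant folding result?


6 - 4 = 2 at compile time
Optimized: y = 2


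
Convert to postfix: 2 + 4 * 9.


* has higher precedence, evaluate 4*9 first
Postfix: 2 4 9 * +


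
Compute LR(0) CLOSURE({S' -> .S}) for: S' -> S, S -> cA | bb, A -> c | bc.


Start: S' -> .S
For each item with dot before a nonterminal B, add B -> .γ for every B-production
Closure: [S' -> .S, S -> .cA, S -> .bb]


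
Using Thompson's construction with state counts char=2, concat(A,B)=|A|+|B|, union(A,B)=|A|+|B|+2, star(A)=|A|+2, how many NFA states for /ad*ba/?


Syntax tree has 4 char leaf(s), 0 union(s), 1 star(s)
chars contribute 4×2 = 8; each union adds +2; each star adds +2
Total: 8 + 0 + 2 = 10 states


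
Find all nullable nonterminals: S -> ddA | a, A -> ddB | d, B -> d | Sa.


A nonterminal is nullable iff some alternative derives ε (directly, or every symbol in it is nullable)
Nullable: {}


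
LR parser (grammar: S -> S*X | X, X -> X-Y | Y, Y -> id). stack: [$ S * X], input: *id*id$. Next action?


handle 'S*X' on top; lookahead ∈ FOLLOW(S) = {*, $}
Action: reduce (S -> S*X)


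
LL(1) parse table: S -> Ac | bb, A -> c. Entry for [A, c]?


For [A, c]: 'c' ∈ FIRST(c)
Entry: A -> c


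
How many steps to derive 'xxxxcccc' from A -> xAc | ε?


Derivation: A => xAc => xxAcc => xxxAccc => xxxxAcccc => xxxxcccc
Steps: 5


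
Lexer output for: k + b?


Scan left to right, longest-match per lexeme
Tokens: ID(k), OP(+), ID(b)


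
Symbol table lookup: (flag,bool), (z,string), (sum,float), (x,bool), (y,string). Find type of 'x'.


Lookup 'x' → type bool


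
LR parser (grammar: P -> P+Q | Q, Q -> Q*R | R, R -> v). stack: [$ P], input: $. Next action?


start symbol P on stack, input exhausted
Action: accept


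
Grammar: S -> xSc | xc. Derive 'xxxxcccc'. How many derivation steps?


Derivation: S => xSc => xxScc => xxxSccc => xxxxcccc
Steps: 4


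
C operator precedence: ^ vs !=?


'!=' is equality (level 6); '^' is bitwise XOR (level 4)
Higher level binds tighter
'!=' has higher precedence than '^'


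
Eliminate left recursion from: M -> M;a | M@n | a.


Left-recursive alternatives: M;a, M@n; non-recursive: a
Introduce M': M -> aM', M' -> ;aM' | @nM' | ε


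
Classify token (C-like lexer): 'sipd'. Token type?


Pattern: letter/underscore followed by alphanumerics, not a keyword
Type: IDENTIFIER


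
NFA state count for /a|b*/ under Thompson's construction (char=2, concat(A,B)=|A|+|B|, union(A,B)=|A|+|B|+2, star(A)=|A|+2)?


Syntax tree has 2 char leaf(s), 1 union(s), 1 star(s)
chars contribute 2×2 = 4; each union adds +2; each star adds +2
Total: 4 + 2 + 2 = 8 states


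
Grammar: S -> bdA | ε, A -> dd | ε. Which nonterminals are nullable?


A nonterminal is nullable iff some alternative derives ε (directly, or every symbol in it is nullable)
Nullable: {A, S}


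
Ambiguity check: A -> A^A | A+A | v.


'v^v+v' has two parse trees (no precedence encoded between ^ and +)
Ambiguous


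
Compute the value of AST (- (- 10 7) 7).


Evaluate inner: (- 10 7) = 3
Evaluate root: (- 3 7) = -4
Result: -4


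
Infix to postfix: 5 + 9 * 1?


* has higher precedence, evaluate 9*1 first
Postfix: 5 9 1 * +


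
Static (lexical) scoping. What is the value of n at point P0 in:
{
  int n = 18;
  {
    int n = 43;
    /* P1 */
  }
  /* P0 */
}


n declared in the same block as P0
n = 18


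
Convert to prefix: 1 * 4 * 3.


left-to-right (same/higher precedence on left): tree is (* (* 1 4) 3)
Prefix: * * 1 4 3


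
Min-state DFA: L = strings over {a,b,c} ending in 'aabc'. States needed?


Track the longest suffix of input matching a prefix of 'aabc': 5 classes (prefixes of length 0..4)
Minimal DFA: 5 states


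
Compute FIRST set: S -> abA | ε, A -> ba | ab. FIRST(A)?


Per alternative of A: FIRST(ba) = {b}; FIRST(ab) = {a}
FIRST(A) = {a, b}


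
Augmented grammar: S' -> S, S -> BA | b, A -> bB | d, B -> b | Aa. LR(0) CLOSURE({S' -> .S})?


Start: S' -> .S
For each item with dot before a nonterminal B, add B -> .γ for every B-production
Closure: [S' -> .S, S -> .BA, S -> .b, B -> .b, B -> .Aa, A -> .bB, A -> .d]


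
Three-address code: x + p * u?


Break into single-operator statements:
t1 = p * u
t2 = x + t1


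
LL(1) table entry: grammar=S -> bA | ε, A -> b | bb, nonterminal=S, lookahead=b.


For [S, b]: 'b' ∈ FIRST(bA)
Entry: S -> bA


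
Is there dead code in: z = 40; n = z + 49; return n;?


z is read by n's definition; n is returned
No dead code


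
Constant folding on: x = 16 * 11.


16 * 11 = 176 at compile time
Optimized: x = 176


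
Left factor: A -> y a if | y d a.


Common prefix: 'y'
Factored: A -> y A', A' -> a if | d a


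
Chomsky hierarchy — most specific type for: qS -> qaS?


LHS has context (more than one symbol) and |LHS| ≤ |RHS|
Classification: Type 1 (Context-Sensitive)


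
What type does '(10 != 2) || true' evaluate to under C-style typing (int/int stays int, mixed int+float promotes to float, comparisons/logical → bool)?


Operand types: bool || bool
Rule: logical operators take bool operands and yield bool
Result type: bool


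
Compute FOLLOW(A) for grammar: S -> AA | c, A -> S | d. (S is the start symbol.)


$ ∈ FOLLOW(S). For each A -> αBβ: add FIRST(β)\{ε} to FOLLOW(B); if β nullable, add FOLLOW(A).
FOLLOW(A) = {$, c, d}


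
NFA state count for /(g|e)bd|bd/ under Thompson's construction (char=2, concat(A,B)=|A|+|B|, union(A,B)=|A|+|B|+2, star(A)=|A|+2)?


Syntax tree has 6 char leaf(s), 2 union(s), 0 star(s)
chars contribute 6×2 = 12; each union adds +2; each star adds +2
Total: 12 + 4 + 0 = 16 states


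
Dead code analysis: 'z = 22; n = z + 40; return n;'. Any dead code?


z is read by n's definition; n is returned
No dead code


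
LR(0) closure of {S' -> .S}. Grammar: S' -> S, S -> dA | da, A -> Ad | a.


Start: S' -> .S
For each item with dot before a nonterminal B, add B -> .γ for every B-production
Closure: [S' -> .S, S -> .dA, S -> .da]


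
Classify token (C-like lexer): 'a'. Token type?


Pattern: letter/underscore followed by alphanumerics, not a keyword
Type: IDENTIFIER


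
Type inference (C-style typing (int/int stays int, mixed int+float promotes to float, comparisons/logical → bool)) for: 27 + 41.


Operand types: int + int
Rule: mixed int/float promotes to float; int/int stays int
Result type: int


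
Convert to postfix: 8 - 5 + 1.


Left to right (same or higher precedence on left)
Postfix: 8 5 - 1 +


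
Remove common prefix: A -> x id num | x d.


Common prefix: 'x'
Factored: A -> x A', A' -> id num | d


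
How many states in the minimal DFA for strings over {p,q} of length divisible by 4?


Track length mod 4: states 0..3, accept at 0
Minimal DFA: 4 states


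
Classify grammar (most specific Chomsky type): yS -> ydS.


LHS has context (more than one symbol) and |LHS| ≤ |RHS|
Classification: Type 1 (Context-Sensitive)


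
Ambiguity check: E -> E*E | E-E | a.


'a*a-a' has two parse trees (no precedence encoded between * and -)
Ambiguous


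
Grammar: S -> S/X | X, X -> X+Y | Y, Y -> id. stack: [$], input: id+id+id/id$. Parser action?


no handle on stack; shift 'id'
Action: shift


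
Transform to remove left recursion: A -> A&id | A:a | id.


Left-recursive alternatives: A&id, A:a; non-recursive: id
Introduce A': A -> idA', A' -> &idA' | :aA' | ε


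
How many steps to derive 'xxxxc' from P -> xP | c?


Derivation: P => xP => xxP => xxxP => xxxxP => xxxxc
Steps: 5


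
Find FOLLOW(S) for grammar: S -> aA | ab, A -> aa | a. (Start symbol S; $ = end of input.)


$ ∈ FOLLOW(S). For each A -> αBβ: add FIRST(β)\{ε} to FOLLOW(B); if β nullable, add FOLLOW(A).
FOLLOW(S) = {$}


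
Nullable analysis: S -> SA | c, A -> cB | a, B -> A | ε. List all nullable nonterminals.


A nonterminal is nullable iff some alternative derives ε (directly, or every symbol in it is nullable)
Nullable: {B}


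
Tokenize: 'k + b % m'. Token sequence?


Scan left to right, longest-match per lexeme
Tokens: ID(k), OP(+), ID(b), OP(%), ID(m)


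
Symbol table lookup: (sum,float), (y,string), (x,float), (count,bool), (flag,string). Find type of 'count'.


Lookup 'count' → type bool


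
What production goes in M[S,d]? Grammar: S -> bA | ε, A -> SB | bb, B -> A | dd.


For [S, d]: ε is nullable and 'd' ∈ FOLLOW(S)
Entry: S -> ε


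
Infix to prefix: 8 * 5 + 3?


left-to-right (same/higher precedence on left): tree is (+ (* 8 5) 3)
Prefix: + * 8 5 3


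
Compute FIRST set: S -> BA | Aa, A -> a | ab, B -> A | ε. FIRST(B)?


Per alternative of B: FIRST(A) = {a}; FIRST(ε) = {ε}
FIRST(B) = {a, ε}


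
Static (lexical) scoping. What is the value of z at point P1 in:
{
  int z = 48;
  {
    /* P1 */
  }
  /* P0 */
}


P1's block does not declare z; resolves to the enclosing declaration at depth 0
z = 48


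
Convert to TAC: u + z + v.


Break into single-operator statements:
t1 = u + z
t2 = t1 + v


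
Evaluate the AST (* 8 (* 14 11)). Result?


Evaluate inner: (* 14 11) = 154
Evaluate root: (* 8 154) = 1232
Result: 1232


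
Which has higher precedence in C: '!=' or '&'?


'!=' is equality (level 6); '&' is bitwise AND (level 5)
Higher level binds tighter
'!=' has higher precedence than '&'


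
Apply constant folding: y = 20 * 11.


20 * 11 = 220 at compile time
Optimized: y = 220


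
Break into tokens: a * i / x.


Scan left to right, longest-match per lexeme
Tokens: ID(a), OP(*), ID(i), OP(/), ID(x)


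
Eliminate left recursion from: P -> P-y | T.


Left-recursive alternatives: P-y; non-recursive: T
Introduce P': P -> TP', P' -> -yP' | ε


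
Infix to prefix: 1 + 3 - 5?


left-to-right (same/higher precedence on left): tree is (- (+ 1 3) 5)
Prefix: - + 1 3 5


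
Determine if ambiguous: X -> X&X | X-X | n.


'n&n-n' has two parse trees (no precedence encoded between & and -)
Ambiguous


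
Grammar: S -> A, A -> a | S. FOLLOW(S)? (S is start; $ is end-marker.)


$ ∈ FOLLOW(S). For each A -> αBβ: add FIRST(β)\{ε} to FOLLOW(B); if β nullable, add FOLLOW(A).
FOLLOW(S) = {$}


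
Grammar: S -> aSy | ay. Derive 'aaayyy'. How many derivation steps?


Derivation: S => aSy => aaSyy => aaayyy
Steps: 3


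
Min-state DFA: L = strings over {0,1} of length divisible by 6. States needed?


Track length mod 6: states 0..5, accept at 0
Minimal DFA: 6 states


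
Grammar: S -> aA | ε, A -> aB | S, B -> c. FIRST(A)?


Per alternative of A: FIRST(aB) = {a}; FIRST(S) = {a, ε}
FIRST(A) = {a, ε}


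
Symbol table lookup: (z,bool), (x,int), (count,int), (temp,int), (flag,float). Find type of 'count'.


Lookup 'count' → type int


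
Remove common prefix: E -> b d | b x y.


Common prefix: 'b'
Factored: E -> b E', E' -> d | x y


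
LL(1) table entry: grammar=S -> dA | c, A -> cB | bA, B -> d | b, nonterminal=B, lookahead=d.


For [B, d]: 'd' ∈ FIRST(d)
Entry: B -> d


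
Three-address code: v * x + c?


Break into single-operator statements:
t1 = v * x
t2 = t1 + c


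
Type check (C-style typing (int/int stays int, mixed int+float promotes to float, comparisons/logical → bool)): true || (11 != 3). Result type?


Operand types: bool || bool
Rule: logical operators take bool operands and yield bool
Result type: bool


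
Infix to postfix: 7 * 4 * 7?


Left to right (same or higher precedence on left)
Postfix: 7 4 * 7 *


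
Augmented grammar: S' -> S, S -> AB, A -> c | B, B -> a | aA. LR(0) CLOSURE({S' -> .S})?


Start: S' -> .S
For each item with dot before a nonterminal B, add B -> .γ for every B-production
Closure: [S' -> .S, S -> .AB, A -> .c, A -> .B, B -> .a, B -> .aA]


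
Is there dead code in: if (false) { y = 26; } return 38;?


condition is constant false, so the whole block is unreachable
Dead: 'if (false) { y = 26; }'


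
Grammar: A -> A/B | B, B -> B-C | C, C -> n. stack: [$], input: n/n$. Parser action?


no handle on stack; shift 'n'
Action: shift


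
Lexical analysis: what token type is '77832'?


Pattern: digits only
Type: INTEGER_LITERAL


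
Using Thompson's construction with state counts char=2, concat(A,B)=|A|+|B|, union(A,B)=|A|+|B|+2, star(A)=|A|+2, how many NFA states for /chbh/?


Syntax tree has 4 char leaf(s), 0 union(s), 0 star(s)
chars contribute 4×2 = 8; each union adds +2; each star adds +2
Total: 8 + 0 + 0 = 8 states


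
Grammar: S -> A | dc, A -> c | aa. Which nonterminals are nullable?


A nonterminal is nullable iff some alternative derives ε (directly, or every symbol in it is nullable)
Nullable: {}


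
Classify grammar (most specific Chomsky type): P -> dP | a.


Right-linear: every RHS is a terminal or a terminal followed by one nonterminal
Classification: Type 3 (Regular)


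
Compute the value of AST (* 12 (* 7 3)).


Evaluate inner: (* 7 3) = 21
Evaluate root: (* 12 21) = 252
Result: 252


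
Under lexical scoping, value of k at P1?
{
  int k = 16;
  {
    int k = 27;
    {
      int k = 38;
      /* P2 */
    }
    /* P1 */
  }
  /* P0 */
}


k declared in the same block as P1
k = 27


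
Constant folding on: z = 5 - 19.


5 - 19 = -14 at compile time
Optimized: z = -14


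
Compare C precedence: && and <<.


'<<' is shift (level 8); '&&' is logical AND (level 2)
Higher level binds tighter
'<<' has higher precedence than '&&'


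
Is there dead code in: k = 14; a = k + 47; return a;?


k is read by a's definition; a is returned
No dead code


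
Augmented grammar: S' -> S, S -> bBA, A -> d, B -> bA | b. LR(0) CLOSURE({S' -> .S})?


Start: S' -> .S
For each item with dot before a nonterminal B, add B -> .γ for every B-production
Closure: [S' -> .S, S -> .bBA]


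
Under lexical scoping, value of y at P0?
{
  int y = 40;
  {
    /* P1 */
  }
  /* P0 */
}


y declared in the same block as P0
y = 40


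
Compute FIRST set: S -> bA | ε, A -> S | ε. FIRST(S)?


Per alternative of S: FIRST(bA) = {b}; FIRST(ε) = {ε}
FIRST(S) = {b, ε}


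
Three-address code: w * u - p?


Break into single-operator statements:
t1 = w * u
t2 = t1 - p


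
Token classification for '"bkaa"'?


Pattern: double-quoted sequence
Type: STRING_LITERAL


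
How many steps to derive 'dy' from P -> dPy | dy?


Derivation: P => dy
Steps: 1


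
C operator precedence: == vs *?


'*' is multiplicative (level 10); '==' is equality (level 6)
Higher level binds tighter
'*' has higher precedence than '=='


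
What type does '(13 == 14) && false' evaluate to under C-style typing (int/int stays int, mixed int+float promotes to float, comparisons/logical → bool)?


Operand types: bool && bool
Rule: logical operators take bool operands and yield bool
Result type: bool


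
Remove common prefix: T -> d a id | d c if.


Common prefix: 'd'
Factored: T -> d T', T' -> a id | c if


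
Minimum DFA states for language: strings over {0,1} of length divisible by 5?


Track length mod 5: states 0..4, accept at 0
Minimal DFA: 5 states


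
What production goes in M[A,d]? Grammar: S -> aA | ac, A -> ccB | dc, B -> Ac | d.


For [A, d]: 'd' ∈ FIRST(dc)
Entry: A -> dc


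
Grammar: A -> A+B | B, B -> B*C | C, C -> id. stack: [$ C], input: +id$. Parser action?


'C' (not preceded by B*) is the handle for B -> C
Action: reduce (B -> C)


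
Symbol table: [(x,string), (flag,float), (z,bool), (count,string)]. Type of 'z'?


Lookup 'z' → type bool


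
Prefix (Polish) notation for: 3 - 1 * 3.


'*' binds tighter: tree is (- 3 (* 1 3))
Prefix: - 3 * 1 3


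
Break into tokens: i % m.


Scan left to right, longest-match per lexeme
Tokens: ID(i), OP(%), ID(m)


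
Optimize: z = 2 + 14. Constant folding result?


2 + 14 = 16 at compile time
Optimized: z = 16


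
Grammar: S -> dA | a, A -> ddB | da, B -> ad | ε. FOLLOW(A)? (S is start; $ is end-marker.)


$ ∈ FOLLOW(S). For each A -> αBβ: add FIRST(β)\{ε} to FOLLOW(B); if β nullable, add FOLLOW(A).
FOLLOW(A) = {$}


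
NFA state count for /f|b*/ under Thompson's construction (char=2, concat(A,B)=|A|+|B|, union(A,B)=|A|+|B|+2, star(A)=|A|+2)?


Syntax tree has 2 char leaf(s), 1 union(s), 1 star(s)
chars contribute 2×2 = 4; each union adds +2; each star adds +2
Total: 4 + 2 + 2 = 8 states


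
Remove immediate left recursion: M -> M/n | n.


Left-recursive alternatives: M/n; non-recursive: n
Introduce M': M -> nM', M' -> /nM' | ε


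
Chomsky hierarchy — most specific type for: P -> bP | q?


Right-linear: every RHS is a terminal or a terminal followed by one nonterminal
Classification: Type 3 (Regular)


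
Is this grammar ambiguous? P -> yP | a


right-linear, alternatives start with distinct terminals 'y' vs 'a': unique leftmost derivation
Unambiguous


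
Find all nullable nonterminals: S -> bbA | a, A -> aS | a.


A nonterminal is nullable iff some alternative derives ε (directly, or every symbol in it is nullable)
Nullable: {}


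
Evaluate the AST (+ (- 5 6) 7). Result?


Evaluate inner: (- 5 6) = -1
Evaluate root: (+ -1 7) = 6
Result: 6


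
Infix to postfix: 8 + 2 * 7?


* has higher precedence, evaluate 2*7 first
Postfix: 8 2 7 * +


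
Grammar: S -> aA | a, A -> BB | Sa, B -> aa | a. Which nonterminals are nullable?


A nonterminal is nullable iff some alternative derives ε (directly, or every symbol in it is nullable)
Nullable: {}


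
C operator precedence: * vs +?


'*' is multiplicative (level 10); '+' is additive (level 9)
Higher level binds tighter
'*' has higher precedence than '+'


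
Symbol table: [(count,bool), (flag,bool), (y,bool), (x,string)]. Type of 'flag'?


Lookup 'flag' → type bool


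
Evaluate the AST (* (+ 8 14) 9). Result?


Evaluate inner: (+ 8 14) = 22
Evaluate root: (* 22 9) = 198
Result: 198


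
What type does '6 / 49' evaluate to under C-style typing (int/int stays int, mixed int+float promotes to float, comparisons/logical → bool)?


Operand types: int / int
Rule: mixed int/float promotes to float; int/int stays int
Result type: int


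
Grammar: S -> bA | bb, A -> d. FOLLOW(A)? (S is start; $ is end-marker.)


$ ∈ FOLLOW(S). For each A -> αBβ: add FIRST(β)\{ε} to FOLLOW(B); if β nullable, add FOLLOW(A).
FOLLOW(A) = {$}


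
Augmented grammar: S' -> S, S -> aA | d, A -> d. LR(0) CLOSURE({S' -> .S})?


Start: S' -> .S
For each item with dot before a nonterminal B, add B -> .γ for every B-production
Closure: [S' -> .S, S -> .aA, S -> .d]


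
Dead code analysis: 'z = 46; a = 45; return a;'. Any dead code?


z is assigned but never read
Dead: 'z = 46'


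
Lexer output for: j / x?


Scan left to right, longest-match per lexeme
Tokens: ID(j), OP(/), ID(x)


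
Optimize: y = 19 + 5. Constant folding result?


19 + 5 = 24 at compile time
Optimized: y = 24


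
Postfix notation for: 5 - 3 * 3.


* has higher precedence, evaluate 3*3 first
Postfix: 5 3 3 * -


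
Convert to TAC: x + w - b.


Break into single-operator statements:
t1 = x + w
t2 = t1 - b


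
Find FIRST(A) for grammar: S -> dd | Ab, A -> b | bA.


Per alternative of A: FIRST(b) = {b}; FIRST(bA) = {b}
FIRST(A) = {b}


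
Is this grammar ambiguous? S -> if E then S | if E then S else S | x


dangling else: 'if E then if E then x else x' parses two ways
Ambiguous


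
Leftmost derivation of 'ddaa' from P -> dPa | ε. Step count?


Derivation: P => dPa => ddPaa => ddaa
Steps: 3


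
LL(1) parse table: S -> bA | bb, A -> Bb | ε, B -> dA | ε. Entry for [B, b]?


For [B, b]: ε is nullable and 'b' ∈ FOLLOW(B)
Entry: B -> ε


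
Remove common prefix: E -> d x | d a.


Common prefix: 'd'
Factored: E -> d E', E' -> x | a


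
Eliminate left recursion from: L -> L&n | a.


Left-recursive alternatives: L&n; non-recursive: a
Introduce L': L -> aL', L' -> &nL' | ε


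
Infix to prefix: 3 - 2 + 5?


left-to-right (same/higher precedence on left): tree is (+ (- 3 2) 5)
Prefix: + - 3 2 5


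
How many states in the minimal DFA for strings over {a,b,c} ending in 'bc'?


Track the longest suffix of input matching a prefix of 'bc': 3 classes (prefixes of length 0..2)
Minimal DFA: 3 states


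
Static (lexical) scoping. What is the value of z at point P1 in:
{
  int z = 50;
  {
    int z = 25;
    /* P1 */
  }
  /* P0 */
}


z declared in the same block as P1
z = 25


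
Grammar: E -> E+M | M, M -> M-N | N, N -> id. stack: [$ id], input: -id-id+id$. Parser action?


'id' on top is the handle for N -> id
Action: reduce (N -> id)


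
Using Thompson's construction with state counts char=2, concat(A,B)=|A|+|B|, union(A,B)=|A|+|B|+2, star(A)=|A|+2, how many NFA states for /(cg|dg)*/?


Syntax tree has 4 char leaf(s), 1 union(s), 1 star(s)
chars contribute 4×2 = 8; each union adds +2; each star adds +2
Total: 8 + 2 + 2 = 12 states


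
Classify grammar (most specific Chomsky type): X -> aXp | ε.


Single nonterminal LHS, but a^n p^n is not regular
Classification: Type 2 (Context-Free)


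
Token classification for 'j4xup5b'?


Pattern: letter/underscore followed by alphanumerics, not a keyword
Type: IDENTIFIER


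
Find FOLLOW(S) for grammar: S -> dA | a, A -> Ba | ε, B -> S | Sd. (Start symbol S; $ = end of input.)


$ ∈ FOLLOW(S). For each A -> αBβ: add FIRST(β)\{ε} to FOLLOW(B); if β nullable, add FOLLOW(A).
FOLLOW(S) = {$, a, d}


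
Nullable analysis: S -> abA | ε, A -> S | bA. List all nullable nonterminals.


A nonterminal is nullable iff some alternative derives ε (directly, or every symbol in it is nullable)
Nullable: {A, S}


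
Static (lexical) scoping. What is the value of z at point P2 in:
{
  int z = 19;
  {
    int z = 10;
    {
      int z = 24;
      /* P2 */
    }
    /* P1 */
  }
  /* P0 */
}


z declared in the same block as P2
z = 24


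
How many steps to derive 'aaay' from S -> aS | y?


Derivation: S => aS => aaS => aaaS => aaay
Steps: 4


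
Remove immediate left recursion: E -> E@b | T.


Left-recursive alternatives: E@b; non-recursive: T
Introduce E': E -> TE', E' -> @bE' | ε


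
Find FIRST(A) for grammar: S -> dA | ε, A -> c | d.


Per alternative of A: FIRST(c) = {c}; FIRST(d) = {d}
FIRST(A) = {c, d}


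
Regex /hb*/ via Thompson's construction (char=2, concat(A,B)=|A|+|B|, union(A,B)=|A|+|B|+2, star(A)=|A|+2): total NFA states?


Syntax tree has 2 char leaf(s), 0 union(s), 1 star(s)
chars contribute 2×2 = 4; each union adds +2; each star adds +2
Total: 4 + 0 + 2 = 6 states


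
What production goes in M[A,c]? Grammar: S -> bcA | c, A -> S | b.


For [A, c]: 'c' ∈ FIRST(S)
Entry: A -> S


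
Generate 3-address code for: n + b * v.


Break into single-operator statements:
t1 = b * v
t2 = n + t1


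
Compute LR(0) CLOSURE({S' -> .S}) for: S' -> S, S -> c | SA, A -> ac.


Start: S' -> .S
For each item with dot before a nonterminal B, add B -> .γ for every B-production
Closure: [S' -> .S, S -> .c, S -> .SA]


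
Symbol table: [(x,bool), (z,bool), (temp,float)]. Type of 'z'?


Lookup 'z' → type bool


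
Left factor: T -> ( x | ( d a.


Common prefix: '('
Factored: T -> ( T', T' -> x | d a


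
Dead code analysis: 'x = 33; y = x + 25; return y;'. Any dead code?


x is read by y's definition; y is returned
No dead code


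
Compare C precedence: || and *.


'*' is multiplicative (level 10); '||' is logical OR (level 1)
Higher level binds tighter
'*' has higher precedence than '||'


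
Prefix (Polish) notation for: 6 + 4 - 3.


left-to-right (same/higher precedence on left): tree is (- (+ 6 4) 3)
Prefix: - + 6 4 3


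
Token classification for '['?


Pattern: delimiter/punctuation
Type: PUNCTUATION


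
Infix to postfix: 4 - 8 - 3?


Left to right (same or higher precedence on left)
Postfix: 4 8 - 3 -


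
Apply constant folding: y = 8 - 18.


8 - 18 = -10 at compile time
Optimized: y = -10


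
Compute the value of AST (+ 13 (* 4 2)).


Evaluate inner: (* 4 2) = 8
Evaluate root: (+ 13 8) = 21
Result: 21


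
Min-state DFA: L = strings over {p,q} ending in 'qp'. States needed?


Track the longest suffix of input matching a prefix of 'qp': 3 classes (prefixes of length 0..2)
Minimal DFA: 3 states


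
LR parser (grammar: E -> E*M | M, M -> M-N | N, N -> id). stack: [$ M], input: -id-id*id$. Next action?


shift '-' to continue M -> M-N
Action: shift


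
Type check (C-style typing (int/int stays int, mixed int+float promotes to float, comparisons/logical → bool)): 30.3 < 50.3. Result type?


Operand types: float < float
Rule: comparison yields bool
Result type: bool


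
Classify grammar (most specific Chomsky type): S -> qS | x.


Right-linear: every RHS is a terminal or a terminal followed by one nonterminal
Classification: Type 3 (Regular)


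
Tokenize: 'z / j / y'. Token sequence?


Scan left to right, longest-match per lexeme
Tokens: ID(z), OP(/), ID(j), OP(/), ID(y)


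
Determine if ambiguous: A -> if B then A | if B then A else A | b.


dangling else: 'if B then if B then b else b' parses two ways
Ambiguous


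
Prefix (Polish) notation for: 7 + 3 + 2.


left-to-right (same/higher precedence on left): tree is (+ (+ 7 3) 2)
Prefix: + + 7 3 2


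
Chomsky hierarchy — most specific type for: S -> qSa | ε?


Single nonterminal LHS, but q^n a^n is not regular
Classification: Type 2 (Context-Free)


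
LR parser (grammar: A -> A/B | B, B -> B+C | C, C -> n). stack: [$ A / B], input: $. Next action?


handle 'A/B' on top; lookahead ∈ FOLLOW(A) = {/, $}
Action: reduce (A -> A/B)


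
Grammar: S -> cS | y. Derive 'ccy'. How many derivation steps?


Derivation: S => cS => ccS => ccy
Steps: 3


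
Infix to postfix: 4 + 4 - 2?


Left to right (same or higher precedence on left)
Postfix: 4 4 + 2 -


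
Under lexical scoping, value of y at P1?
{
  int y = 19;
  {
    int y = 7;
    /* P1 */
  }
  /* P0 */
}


y declared in the same block as P1
y = 7


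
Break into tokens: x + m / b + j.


Scan left to right, longest-match per lexeme
Tokens: ID(x), OP(+), ID(m), OP(/), ID(b), OP(+), ID(j)


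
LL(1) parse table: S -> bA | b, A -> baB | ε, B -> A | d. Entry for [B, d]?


For [B, d]: 'd' ∈ FIRST(d)
Entry: B -> d


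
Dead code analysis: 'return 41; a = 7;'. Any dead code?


statement follows a return and is unreachable
Dead: 'a = 7'


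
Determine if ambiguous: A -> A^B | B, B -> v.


precedence layered via separate nonterminal B: deterministic
Unambiguous


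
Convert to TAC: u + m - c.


Break into single-operator statements:
t1 = u + m
t2 = t1 - c


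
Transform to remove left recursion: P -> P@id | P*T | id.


Left-recursive alternatives: P@id, P*T; non-recursive: id
Introduce P': P -> idP', P' -> @idP' | *TP' | ε


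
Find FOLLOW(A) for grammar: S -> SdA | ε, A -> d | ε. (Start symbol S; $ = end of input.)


$ ∈ FOLLOW(S). For each A -> αBβ: add FIRST(β)\{ε} to FOLLOW(B); if β nullable, add FOLLOW(A).
FOLLOW(A) = {$, d}


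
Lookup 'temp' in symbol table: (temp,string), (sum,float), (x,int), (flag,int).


Lookup 'temp' → type string


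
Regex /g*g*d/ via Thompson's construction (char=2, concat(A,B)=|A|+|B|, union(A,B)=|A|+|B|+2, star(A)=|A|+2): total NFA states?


Syntax tree has 3 char leaf(s), 0 union(s), 2 star(s)
chars contribute 3×2 = 6; each union adds +2; each star adds +2
Total: 6 + 0 + 4 = 10 states


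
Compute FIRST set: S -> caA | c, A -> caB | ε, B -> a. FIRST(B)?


Per alternative of B: FIRST(a) = {a}
FIRST(B) = {a}


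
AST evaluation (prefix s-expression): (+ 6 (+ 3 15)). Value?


Evaluate inner: (+ 3 15) = 18
Evaluate root: (+ 6 18) = 24
Result: 24


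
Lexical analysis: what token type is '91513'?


Pattern: digits only
Type: INTEGER_LITERAL


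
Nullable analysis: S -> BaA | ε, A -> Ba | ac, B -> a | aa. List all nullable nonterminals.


A nonterminal is nullable iff some alternative derives ε (directly, or every symbol in it is nullable)
Nullable: {S}


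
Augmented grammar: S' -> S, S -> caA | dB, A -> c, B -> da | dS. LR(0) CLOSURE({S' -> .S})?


Start: S' -> .S
For each item with dot before a nonterminal B, add B -> .γ for every B-production
Closure: [S' -> .S, S -> .caA, S -> .dB]


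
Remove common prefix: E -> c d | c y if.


Common prefix: 'c'
Factored: E -> c E', E' -> d | y if


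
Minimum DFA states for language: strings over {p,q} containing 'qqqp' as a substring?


KMP-style automaton: 4 progress states + 1 absorbing accept = 5
Minimal DFA: 5 states


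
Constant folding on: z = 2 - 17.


2 - 17 = -15 at compile time
Optimized: z = -15


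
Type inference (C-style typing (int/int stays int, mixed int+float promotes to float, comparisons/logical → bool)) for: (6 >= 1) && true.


Operand types: bool && bool
Rule: logical operators take bool operands and yield bool
Result type: bool


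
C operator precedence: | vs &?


'&' is bitwise AND (level 5); '|' is bitwise OR (level 3)
Higher level binds tighter
'&' has higher precedence than '|'


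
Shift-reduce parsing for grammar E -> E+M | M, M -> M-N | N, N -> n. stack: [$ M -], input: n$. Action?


no handle; shift 'n'
Action: shift


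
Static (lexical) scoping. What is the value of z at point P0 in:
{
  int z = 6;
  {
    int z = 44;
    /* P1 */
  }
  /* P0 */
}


z declared in the same block as P0
z = 6


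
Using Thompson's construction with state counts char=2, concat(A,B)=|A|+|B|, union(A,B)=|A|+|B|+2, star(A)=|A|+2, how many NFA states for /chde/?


Syntax tree has 4 char leaf(s), 0 union(s), 0 star(s)
chars contribute 4×2 = 8; each union adds +2; each star adds +2
Total: 8 + 0 + 0 = 8 states


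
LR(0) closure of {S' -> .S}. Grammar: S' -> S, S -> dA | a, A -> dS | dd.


Start: S' -> .S
For each item with dot before a nonterminal B, add B -> .γ for every B-production
Closure: [S' -> .S, S -> .dA, S -> .a]


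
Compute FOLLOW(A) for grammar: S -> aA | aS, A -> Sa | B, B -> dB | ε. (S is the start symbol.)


$ ∈ FOLLOW(S). For each A -> αBβ: add FIRST(β)\{ε} to FOLLOW(B); if β nullable, add FOLLOW(A).
FOLLOW(A) = {$, a}


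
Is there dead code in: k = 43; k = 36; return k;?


first assignment to k is overwritten before any read
Dead: 'k = 43'


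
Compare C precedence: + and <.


'+' is additive (level 9); '<' is relational (level 7)
Higher level binds tighter
'+' has higher precedence than '<'


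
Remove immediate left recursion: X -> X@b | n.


Left-recursive alternatives: X@b; non-recursive: n
Introduce X': X -> nX', X' -> @bX' | ε


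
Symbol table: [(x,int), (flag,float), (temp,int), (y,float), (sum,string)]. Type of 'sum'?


Lookup 'sum' → type string


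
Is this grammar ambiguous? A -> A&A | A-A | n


'n&n-n' has two parse trees (no precedence encoded between & and -)
Ambiguous


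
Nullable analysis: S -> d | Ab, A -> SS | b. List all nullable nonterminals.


A nonterminal is nullable iff some alternative derives ε (directly, or every symbol in it is nullable)
Nullable: {}


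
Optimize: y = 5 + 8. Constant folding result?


5 + 8 = 13 at compile time
Optimized: y = 13


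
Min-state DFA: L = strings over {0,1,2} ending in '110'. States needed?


Track the longest suffix of input matching a prefix of '110': 4 classes (prefixes of length 0..3)
Minimal DFA: 4 states


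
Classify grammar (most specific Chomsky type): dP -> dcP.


LHS has context (more than one symbol) and |LHS| ≤ |RHS|
Classification: Type 1 (Context-Sensitive)


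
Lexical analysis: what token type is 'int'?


Pattern: reserved word
Type: KEYWORD


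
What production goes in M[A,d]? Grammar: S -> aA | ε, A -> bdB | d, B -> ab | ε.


For [A, d]: 'd' ∈ FIRST(d)
Entry: A -> d


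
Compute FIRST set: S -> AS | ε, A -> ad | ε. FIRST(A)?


Per alternative of A: FIRST(ad) = {a}; FIRST(ε) = {ε}
FIRST(A) = {a, ε}


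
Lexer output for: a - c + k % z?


Scan left to right, longest-match per lexeme
Tokens: ID(a), OP(-), ID(c), OP(+), ID(k), OP(%), ID(z)


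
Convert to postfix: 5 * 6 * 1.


Left to right (same or higher precedence on left)
Postfix: 5 6 * 1 *


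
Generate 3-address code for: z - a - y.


Break into single-operator statements:
t1 = z - a
t2 = t1 - y


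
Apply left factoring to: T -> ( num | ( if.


Common prefix: '('
Factored: T -> ( T', T' -> num | if


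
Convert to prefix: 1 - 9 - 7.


left-to-right (same/higher precedence on left): tree is (- (- 1 9) 7)
Prefix: - - 1 9 7


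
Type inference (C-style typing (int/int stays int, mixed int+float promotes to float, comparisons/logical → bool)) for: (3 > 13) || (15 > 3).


Operand types: bool || bool
Rule: logical operators take bool operands and yield bool
Result type: bool


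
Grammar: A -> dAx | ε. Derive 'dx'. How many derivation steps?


Derivation: A => dAx => dx
Steps: 2


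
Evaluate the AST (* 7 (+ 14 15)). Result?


Evaluate inner: (+ 14 15) = 29
Evaluate root: (* 7 29) = 203
Result: 203


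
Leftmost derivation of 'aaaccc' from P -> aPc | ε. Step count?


Derivation: P => aPc => aaPcc => aaaPccc => aaaccc
Steps: 4


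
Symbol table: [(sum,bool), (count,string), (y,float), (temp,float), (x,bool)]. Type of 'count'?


Lookup 'count' → type string


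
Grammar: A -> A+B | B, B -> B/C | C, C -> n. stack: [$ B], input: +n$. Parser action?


lookahead ∉ {/} so B won't extend; reduce A -> B
Action: reduce (A -> B)


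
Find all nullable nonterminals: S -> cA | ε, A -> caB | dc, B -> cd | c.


A nonterminal is nullable iff some alternative derives ε (directly, or every symbol in it is nullable)
Nullable: {S}


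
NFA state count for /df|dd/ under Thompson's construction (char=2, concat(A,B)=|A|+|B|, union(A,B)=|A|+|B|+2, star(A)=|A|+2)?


Syntax tree has 4 char leaf(s), 1 union(s), 0 star(s)
chars contribute 4×2 = 8; each union adds +2; each star adds +2
Total: 8 + 2 + 0 = 10 states


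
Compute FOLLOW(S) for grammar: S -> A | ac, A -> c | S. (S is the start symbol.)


$ ∈ FOLLOW(S). For each A -> αBβ: add FIRST(β)\{ε} to FOLLOW(B); if β nullable, add FOLLOW(A).
FOLLOW(S) = {$}


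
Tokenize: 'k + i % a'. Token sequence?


Scan left to right, longest-match per lexeme
Tokens: ID(k), OP(+), ID(i), OP(%), ID(a)


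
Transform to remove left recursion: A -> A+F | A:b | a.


Left-recursive alternatives: A+F, A:b; non-recursive: a
Introduce A': A -> aA', A' -> +FA' | :bA' | ε


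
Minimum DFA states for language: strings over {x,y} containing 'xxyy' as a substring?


KMP-style automaton: 4 progress states + 1 absorbing accept = 5
Minimal DFA: 5 states


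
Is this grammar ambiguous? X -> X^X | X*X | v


'v^v*v' has two parse trees (no precedence encoded between ^ and *)
Ambiguous


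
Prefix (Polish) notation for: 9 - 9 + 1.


left-to-right (same/higher precedence on left): tree is (+ (- 9 9) 1)
Prefix: + - 9 9 1


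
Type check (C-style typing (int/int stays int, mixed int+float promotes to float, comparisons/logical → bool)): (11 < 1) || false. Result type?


Operand types: bool || bool
Rule: logical operators take bool operands and yield bool
Result type: bool


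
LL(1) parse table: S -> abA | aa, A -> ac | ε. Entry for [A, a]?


For [A, a]: 'a' ∈ FIRST(ac)
Entry: A -> ac
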